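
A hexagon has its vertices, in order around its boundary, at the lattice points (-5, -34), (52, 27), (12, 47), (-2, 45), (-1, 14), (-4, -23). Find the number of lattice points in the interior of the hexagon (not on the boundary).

2240

By the shoelace formula, twice the signed area is |[(-5)·27 − 52·(-34)] + [52·47 − 12·27] + [12·45 − (-2)·47] + [(-2)·14 − (-1)·45] + [(-1)·(-23) − (-4)·14] + [(-4)·(-34) − (-5)·(-23)]| = 4504, so the area is 2252.
The number of boundary lattice points is Σ gcd(|Δx|,|Δy|) = gcd(57,61) + gcd(40,20) + gcd(14,2) + gcd(1,31) + gcd(3,37) + gcd(1,11) = 1+20+2+1+1+1 = 26.
By Pick's theorem A = I + B/2 − 1, so I = 2252 − 26/2 + 1 = 2240.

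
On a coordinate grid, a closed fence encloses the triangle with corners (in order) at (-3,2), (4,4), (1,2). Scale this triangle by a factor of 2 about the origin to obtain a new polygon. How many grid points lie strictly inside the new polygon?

11

The shoelace formula gives twice the area as |((-3)·4 − 4·2) + (4·2 − 1·4) + (1·2 − (-3)·2)| = 8, so the area is 4.
Summing gcd(|Δx|,|Δy|) over the edges gives the boundary count: gcd(7,2) + gcd(3,2) + gcd(4,0) = 1+1+4 = 6.
Scaling by 2 multiplies the area by 2² = 4 (so the new area is 16) and multiplies the boundary lattice-point count by 2, giving 12.
By Pick's theorem, the interior count of the dilated polygon is 16 − 12/2 + 1 = 11.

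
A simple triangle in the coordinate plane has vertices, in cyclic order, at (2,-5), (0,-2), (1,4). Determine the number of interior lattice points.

The shoelace formula gives twice the area as |(2·(-2) − 0·(-5)) + (0·4 − 1·(-2)) + (1·(-5) − 2·4)| = 15, so the area is 15/2.
Summing gcd(|Δx|,|Δy|) over the edges gives the boundary count: gcd(2,3) + gcd(1,6) + gcd(1,9) = 1+1+1 = 3.
By Pick's theorem A = I + B/2 − 1, so I = 15/2 − 3/2 + 1 = 7.

7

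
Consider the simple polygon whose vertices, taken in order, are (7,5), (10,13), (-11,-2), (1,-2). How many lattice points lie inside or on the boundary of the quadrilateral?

By the shoelace formula, twice the signed area is |[7·13 − 10·5] + [10·(-2) − (-11)·13] + [(-11)·(-2) − 1·(-2)] + [1·5 − 7·(-2)]| = 207, so the area is 207/2.
The number of boundary lattice points is Σ gcd(|Δx|,|Δy|) = gcd(3,8) + gcd(21,15) + gcd(12,0) + gcd(6,7) = 1+3+12+1 = 17.
Pick's theorem gives I = A − B/2 + 1 = 207/2 − 17/2 + 1 = 96, so the closed region contains I + B = 96 + 17 = 113 lattice points.

113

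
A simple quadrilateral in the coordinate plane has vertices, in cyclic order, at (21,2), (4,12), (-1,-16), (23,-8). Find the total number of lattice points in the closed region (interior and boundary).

398

By the shoelace formula, twice the signed area is |(21·12 − 4·2) + (4·(-16) − (-1)·12) + ((-1)·(-8) − 23·(-16)) + (23·2 − 21·(-8))| = 782, so the area is 391.
Along each edge there are gcd(|Δx|,|Δy|)+1 lattice points, so counting each shared vertex once the boundary has gcd(17,10) + gcd(5,28) + gcd(24,8) + gcd(2,10) = 1+1+8+2 = 12.
Pick's theorem gives I = A − B/2 + 1 = 391 − 12/2 + 1 = 386, so the closed region contains I + B = 386 + 12 = 398 lattice points.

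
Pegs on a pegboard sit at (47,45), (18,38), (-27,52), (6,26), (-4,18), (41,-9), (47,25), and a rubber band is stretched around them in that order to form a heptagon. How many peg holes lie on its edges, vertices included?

36

Summing gcd(|Δx|,|Δy|) over the edges gives the boundary count: gcd(29,7) + gcd(45,14) + gcd(33,26) + gcd(10,8) + gcd(45,27) + gcd(6,34) + gcd(0,20) = 1+1+1+2+9+2+20 = 36.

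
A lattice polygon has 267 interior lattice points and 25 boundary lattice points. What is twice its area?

557

By Pick's theorem, A = I + B/2 − 1 = 267 + 25/2 − 1 = 557/2.
Hence 2A = 557.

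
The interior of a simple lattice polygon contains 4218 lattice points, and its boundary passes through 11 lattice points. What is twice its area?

By Pick's theorem, A = I + B/2 − 1 = 4218 + 11/2 − 1 = 8445/2.
Hence 2A = 8445.

8445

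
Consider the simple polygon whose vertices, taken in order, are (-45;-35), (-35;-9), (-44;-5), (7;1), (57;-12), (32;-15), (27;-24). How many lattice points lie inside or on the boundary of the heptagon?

2031

Using the shoelace formula, 2A = |((-45)·(-9) − (-35)·(-35)) + ((-35)·(-5) − (-44)·(-9)) + ((-44)·1 − 7·(-5)) + (7·(-12) − 57·1) + (57·(-15) − 32·(-12)) + (32·(-24) − 27·(-15)) + (27·(-35) − (-45)·(-24))| = 4050, so the area is 2025.
Summing gcd(|Δx|,|Δy|) over the edges gives the boundary count: gcd(10,26) + gcd(9,4) + gcd(51,6) + gcd(50,13) + gcd(25,3) + gcd(5,9) + gcd(72,11) = 2+1+3+1+1+1+1 = 10.
Pick's theorem gives I = A − B/2 + 1 = 2025 − 10/2 + 1 = 2021, so the closed region contains I + B = 2021 + 10 = 2031 lattice points.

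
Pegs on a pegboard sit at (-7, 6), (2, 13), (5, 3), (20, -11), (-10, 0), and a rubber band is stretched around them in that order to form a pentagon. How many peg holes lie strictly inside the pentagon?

221

Using the shoelace formula, 2A = |[(-7)·13 − 2·6] + [2·3 − 5·13] + [5·(-11) − 20·3] + [20·0 − (-10)·(-11)] + [(-10)·6 − (-7)·0]| = 447, so the area is 447/2.
The number of boundary lattice points is Σ gcd(|Δx|,|Δy|) = gcd(9,7) + gcd(3,10) + gcd(15,14) + gcd(30,11) + gcd(3,6) = 1+1+1+1+3 = 7.
Pick's theorem gives I = A − B/2 + 1 = 447/2 − 7/2 + 1 = 221.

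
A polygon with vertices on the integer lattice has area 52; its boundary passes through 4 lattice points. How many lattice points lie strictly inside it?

From Pick's theorem, I = A − B/2 + 1 = 52 − 4/2 + 1 = 51.

51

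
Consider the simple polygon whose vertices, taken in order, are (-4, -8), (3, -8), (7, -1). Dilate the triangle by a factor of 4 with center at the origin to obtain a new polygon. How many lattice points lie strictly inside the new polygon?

375

The shoelace formula gives twice the area as |[(-4)·(-8) − 3·(-8)] + [3·(-1) − 7·(-8)] + [7·(-8) − (-4)·(-1)]| = 49, so the area is 49/2.
The number of boundary lattice points is Σ gcd(|Δx|,|Δy|) = gcd(7,0) + gcd(4,7) + gcd(11,7) = 7+1+1 = 9.
Scaling by 4 multiplies the area by 4² = 16 (so the new area is 392) and multiplies the boundary lattice-point count by 4, giving 36.
By Pick's theorem, the interior count of the dilated polygon is 392 − 36/2 + 1 = 375.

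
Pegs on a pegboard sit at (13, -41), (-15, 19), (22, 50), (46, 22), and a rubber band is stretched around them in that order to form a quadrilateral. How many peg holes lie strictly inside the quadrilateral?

Using the shoelace formula, 2A = |[13·19 − (-15)·(-41)] + [(-15)·50 − 22·19] + [22·22 − 46·50] + [46·(-41) − 13·22]| = 5524, so the area is 2762.
Along each edge there are gcd(|Δx|,|Δy|)+1 lattice points, so counting each shared vertex once the boundary has gcd(28,60) + gcd(37,31) + gcd(24,28) + gcd(33,63) = 4+1+4+3 = 12.
Pick's theorem gives I = A − B/2 + 1 = 2762 − 12/2 + 1 = 2757.

2757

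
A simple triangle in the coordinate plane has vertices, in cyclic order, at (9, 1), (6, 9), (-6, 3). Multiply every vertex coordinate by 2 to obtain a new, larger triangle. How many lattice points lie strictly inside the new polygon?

221

By the shoelace formula, twice the signed area is |(9·9 − 6·1) + (6·3 − (-6)·9) + ((-6)·1 − 9·3)| = 114, so the area is 57.
Summing gcd(|Δx|,|Δy|) over the edges gives the boundary count: gcd(3,8) + gcd(12,6) + gcd(15,2) = 1+6+1 = 8.
Scaling by 2 multiplies the area by 2² = 4 (so the new area is 228) and multiplies the boundary lattice-point count by 2, giving 16.
By Pick's theorem, the interior count of the dilated polygon is 228 − 16/2 + 1 = 221.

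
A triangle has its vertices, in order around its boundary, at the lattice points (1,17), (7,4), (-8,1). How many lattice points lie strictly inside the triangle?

105

By the shoelace formula, twice the signed area is |(1·4 − 7·17) + (7·1 − (-8)·4) + ((-8)·17 − 1·1)| = 213, so the area is 106.5.
The number of boundary lattice points is Σ gcd(|Δx|,|Δy|) = gcd(6,13) + gcd(15,3) + gcd(9,16) = 1+3+1 = 5.
By Pick's theorem A = I + B/2 − 1, so I = 106.5 − 5/2 + 1 = 105.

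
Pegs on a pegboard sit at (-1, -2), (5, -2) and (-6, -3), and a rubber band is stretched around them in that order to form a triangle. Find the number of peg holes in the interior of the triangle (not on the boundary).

0

Using the shoelace formula, 2A = |((-1)·(-2) − 5·(-2)) + (5·(-3) − (-6)·(-2)) + ((-6)·(-2) − (-1)·(-3))| = 6, so the area is 3.
The number of boundary lattice points is Σ gcd(|Δx|,|Δy|) = gcd(6,0) + gcd(11,1) + gcd(5,1) = 6+1+1 = 8.
By Pick's theorem A = I + B/2 − 1, so I = 3 − 8/2 + 1 = 0.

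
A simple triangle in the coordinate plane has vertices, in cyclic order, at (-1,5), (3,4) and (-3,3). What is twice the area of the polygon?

Using the shoelace formula, 2A = |[(-1)·4 − 3·5] + [3·3 − (-3)·4] + [(-3)·5 − (-1)·3]| = 10, so the area is 5.

10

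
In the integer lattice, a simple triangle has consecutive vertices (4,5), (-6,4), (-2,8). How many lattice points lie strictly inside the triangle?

15

Using the shoelace formula, 2A = |(4·4 − (-6)·5) + ((-6)·8 − (-2)·4) + ((-2)·5 − 4·8)| = 36, so the area is 18.
The number of boundary lattice points is Σ gcd(|Δx|,|Δy|) = gcd(10,1) + gcd(4,4) + gcd(6,3) = 1+4+3 = 8.
Pick's theorem gives I = A − B/2 + 1 = 18 − 8/2 + 1 = 15.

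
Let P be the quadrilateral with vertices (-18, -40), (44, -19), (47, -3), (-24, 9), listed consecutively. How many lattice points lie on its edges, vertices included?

Summing gcd(|Δx|,|Δy|) over the edges gives the boundary count: gcd(62,21) + gcd(3,16) + gcd(71,12) + gcd(6,49) = 1+1+1+1 = 4.

4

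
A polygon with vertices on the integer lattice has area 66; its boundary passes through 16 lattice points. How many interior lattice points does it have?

59

Pick's theorem A = I + B/2 − 1 rearranges to I = A − B/2 + 1 = 66 − 16/2 + 1 = 59.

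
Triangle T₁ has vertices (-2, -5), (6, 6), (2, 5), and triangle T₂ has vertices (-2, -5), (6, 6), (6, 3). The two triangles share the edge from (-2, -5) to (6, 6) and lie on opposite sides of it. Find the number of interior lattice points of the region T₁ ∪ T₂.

24

The union is the simple quadrilateral with vertices (-2, -5), (2, 5), (6, 6), (6, 3) in order.
By the shoelace formula, twice the signed area is |((-2)·5 − 2·(-5)) + (2·6 − 6·5) + (6·3 − 6·6) + (6·(-5) − (-2)·3)| = 60, so the area is 30.
Summing gcd(|Δx|,|Δy|) over the edges gives the boundary count: gcd(4,10) + gcd(4,1) + gcd(0,3) + gcd(8,8) = 2+1+3+8 = 14.
By Pick's theorem I = A − B/2 + 1 = 30 − 14/2 + 1 = 24.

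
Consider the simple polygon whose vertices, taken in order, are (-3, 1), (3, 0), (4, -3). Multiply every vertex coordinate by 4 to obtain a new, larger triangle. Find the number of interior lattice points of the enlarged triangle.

Using the shoelace formula, 2A = |[(-3)·0 − 3·1] + [3·(-3) − 4·0] + [4·1 − (-3)·(-3)]| = 17, so the area is 8.5.
The number of boundary lattice points is Σ gcd(|Δx|,|Δy|) = gcd(6,1) + gcd(1,3) + gcd(7,4) = 1+1+1 = 3.
Scaling by 4 multiplies the area by 4² = 16 (so the new area is 136) and multiplies the boundary lattice-point count by 4, giving 12.
By Pick's theorem, the interior count of the dilated polygon is 136 − 12/2 + 1 = 131.

131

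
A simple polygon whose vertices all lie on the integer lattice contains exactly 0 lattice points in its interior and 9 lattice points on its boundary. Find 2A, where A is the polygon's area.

7

By Pick's theorem, A = I + B/2 − 1 = 0 + 9/2 − 1 = 7/2.
Hence 2A = 7.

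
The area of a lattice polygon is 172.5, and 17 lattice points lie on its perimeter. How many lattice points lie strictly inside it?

165

Pick's theorem A = I + B/2 − 1 rearranges to I = A − B/2 + 1 = 172.5 − 17/2 + 1 = 165.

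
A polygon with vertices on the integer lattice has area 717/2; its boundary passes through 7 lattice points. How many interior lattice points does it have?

356

Pick's theorem A = I + B/2 − 1 rearranges to I = A − B/2 + 1 = 717/2 − 7/2 + 1 = 356.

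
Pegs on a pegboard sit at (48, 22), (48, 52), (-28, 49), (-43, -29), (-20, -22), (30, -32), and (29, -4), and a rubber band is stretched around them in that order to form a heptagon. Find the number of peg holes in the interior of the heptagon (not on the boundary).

The shoelace formula gives twice the area as |[48·52 − 48·22] + [48·49 − (-28)·52] + [(-28)·(-29) − (-43)·49] + [(-43)·(-22) − (-20)·(-29)] + [(-20)·(-32) − 30·(-22)] + [30·(-4) − 29·(-32)] + [29·22 − 48·(-4)]| = 11471, so the area is 11471/2.
The number of boundary lattice points is Σ gcd(|Δx|,|Δy|) = gcd(0,30) + gcd(76,3) + gcd(15,78) + gcd(23,7) + gcd(50,10) + gcd(1,28) + gcd(19,26) = 30+1+3+1+10+1+1 = 47.
By Pick's theorem A = I + B/2 − 1, so I = 11471/2 − 47/2 + 1 = 5713.

5713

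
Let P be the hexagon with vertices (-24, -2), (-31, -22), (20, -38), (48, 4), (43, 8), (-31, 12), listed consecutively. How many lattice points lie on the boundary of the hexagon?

Along each edge there are gcd(|Δx|,|Δy|)+1 lattice points, so counting each shared vertex once the boundary has gcd(7,20) + gcd(51,16) + gcd(28,42) + gcd(5,4) + gcd(74,4) + gcd(7,14) = 1+1+14+1+2+7 = 26.

26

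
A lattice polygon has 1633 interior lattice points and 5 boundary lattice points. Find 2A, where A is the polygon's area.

By Pick's theorem, A = I + B/2 − 1 = 1633 + 5/2 − 1 = 3269/2.
Hence 2A = 3269.

3269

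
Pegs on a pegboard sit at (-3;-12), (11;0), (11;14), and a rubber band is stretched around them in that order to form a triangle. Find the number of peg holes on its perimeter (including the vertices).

18

The number of boundary lattice points is Σ gcd(|Δx|,|Δy|) = gcd(14,12) + gcd(0,14) + gcd(14,26) = 2+14+2 = 18.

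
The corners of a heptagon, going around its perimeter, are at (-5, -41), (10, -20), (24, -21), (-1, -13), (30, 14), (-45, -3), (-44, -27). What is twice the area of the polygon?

4115

By the shoelace formula, twice the signed area is |[(-5)·(-20) − 10·(-41)] + [10·(-21) − 24·(-20)] + [24·(-13) − (-1)·(-21)] + [(-1)·14 − 30·(-13)] + [30·(-3) − (-45)·14] + [(-45)·(-27) − (-44)·(-3)] + [(-44)·(-41) − (-5)·(-27)]| = 4115, so the area is 2057.5.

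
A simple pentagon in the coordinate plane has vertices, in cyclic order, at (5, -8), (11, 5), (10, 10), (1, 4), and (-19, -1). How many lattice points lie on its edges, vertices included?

11

The number of boundary lattice points is Σ gcd(|Δx|,|Δy|) = gcd(6,13) + gcd(1,5) + gcd(9,6) + gcd(20,5) + gcd(24,7) = 1+1+3+5+1 = 11.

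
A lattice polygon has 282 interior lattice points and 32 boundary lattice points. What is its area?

Pick's theorem states A = I + B/2 − 1, so A = 282 + 32/2 − 1 = 297.

297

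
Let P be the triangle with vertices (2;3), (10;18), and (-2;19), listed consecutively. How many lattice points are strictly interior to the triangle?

92

The shoelace formula gives twice the area as |[2·18 − 10·3] + [10·19 − (-2)·18] + [(-2)·3 − 2·19]| = 188, so the area is 94.
The number of boundary lattice points is Σ gcd(|Δx|,|Δy|) = gcd(8,15) + gcd(12,1) + gcd(4,16) = 1+1+4 = 6.
Pick's theorem gives I = A − B/2 + 1 = 94 − 6/2 + 1 = 92.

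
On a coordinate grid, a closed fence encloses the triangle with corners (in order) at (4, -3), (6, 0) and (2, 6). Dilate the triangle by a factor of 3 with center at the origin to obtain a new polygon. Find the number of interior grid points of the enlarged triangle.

103

The shoelace formula gives twice the area as |(4·0 − 6·(-3)) + (6·6 − 2·0) + (2·(-3) − 4·6)| = 24, so the area is 12.
Summing gcd(|Δx|,|Δy|) over the edges gives the boundary count: gcd(2,3) + gcd(4,6) + gcd(2,9) = 1+2+1 = 4.
Scaling by 3 multiplies the area by 3² = 9 (so the new area is 108) and multiplies the boundary lattice-point count by 3, giving 12.
By Pick's theorem, the interior count of the dilated polygon is 108 − 12/2 + 1 = 103.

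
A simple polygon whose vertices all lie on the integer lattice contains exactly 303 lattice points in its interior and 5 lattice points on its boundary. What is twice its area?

609

Pick's theorem states A = I + B/2 − 1, so A = 303 + 5/2 − 1 = 609/2.
Hence 2A = 609.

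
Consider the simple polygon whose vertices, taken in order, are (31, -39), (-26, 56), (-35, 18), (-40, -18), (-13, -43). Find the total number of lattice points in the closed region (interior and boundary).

3459

Using the shoelace formula, 2A = |[31·56 − (-26)·(-39)] + [(-26)·18 − (-35)·56] + [(-35)·(-18) − (-40)·18] + [(-40)·(-43) − (-13)·(-18)] + [(-13)·(-39) − 31·(-43)]| = 6890, so the area is 3445.
Summing gcd(|Δx|,|Δy|) over the edges gives the boundary count: gcd(57,95) + gcd(9,38) + gcd(5,36) + gcd(27,25) + gcd(44,4) = 19+1+1+1+4 = 26.
Pick's theorem gives I = A − B/2 + 1 = 3445 − 26/2 + 1 = 3433, so the closed region contains I + B = 3433 + 26 = 3459 lattice points.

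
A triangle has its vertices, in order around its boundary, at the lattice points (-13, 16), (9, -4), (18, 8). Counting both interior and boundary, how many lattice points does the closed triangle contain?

226

By the shoelace formula, twice the signed area is |[(-13)·(-4) − 9·16] + [9·8 − 18·(-4)] + [18·16 − (-13)·8]| = 444, so the area is 222.
Summing gcd(|Δx|,|Δy|) over the edges gives the boundary count: gcd(22,20) + gcd(9,12) + gcd(31,8) = 2+3+1 = 6.
Pick's theorem gives I = A − B/2 + 1 = 222 − 6/2 + 1 = 220, so the closed region contains I + B = 220 + 6 = 226 lattice points.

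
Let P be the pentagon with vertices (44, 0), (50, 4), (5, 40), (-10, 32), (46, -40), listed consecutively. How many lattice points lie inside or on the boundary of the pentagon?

The shoelace formula gives twice the area as |[44·4 − 50·0] + [50·40 − 5·4] + [5·32 − (-10)·40] + [(-10)·(-40) − 46·32] + [46·0 − 44·(-40)]| = 3404, so the area is 1702.
The number of boundary lattice points is Σ gcd(|Δx|,|Δy|) = gcd(6,4) + gcd(45,36) + gcd(15,8) + gcd(56,72) + gcd(2,40) = 2+9+1+8+2 = 22.
Pick's theorem gives I = A − B/2 + 1 = 1702 − 22/2 + 1 = 1692, so the closed region contains I + B = 1692 + 22 = 1714 lattice points.

1714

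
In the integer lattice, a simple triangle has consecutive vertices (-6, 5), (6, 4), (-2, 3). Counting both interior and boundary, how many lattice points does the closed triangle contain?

The shoelace formula gives twice the area as |[(-6)·4 − 6·5] + [6·3 − (-2)·4] + [(-2)·5 − (-6)·3]| = 20, so the area is 10.
The number of boundary lattice points is Σ gcd(|Δx|,|Δy|) = gcd(12,1) + gcd(8,1) + gcd(4,2) = 1+1+2 = 4.
Pick's theorem gives I = A − B/2 + 1 = 10 − 4/2 + 1 = 9, so the closed region contains I + B = 9 + 4 = 13 lattice points.

13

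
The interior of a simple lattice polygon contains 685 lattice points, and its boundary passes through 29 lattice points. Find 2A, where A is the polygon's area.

Pick's theorem states A = I + B/2 − 1, so A = 685 + 29/2 − 1 = 1397/2.
Hence 2A = 1397.

1397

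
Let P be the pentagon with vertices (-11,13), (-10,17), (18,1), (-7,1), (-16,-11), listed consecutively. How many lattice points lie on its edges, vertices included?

34

The number of boundary lattice points is Σ gcd(|Δx|,|Δy|) = gcd(1,4) + gcd(28,16) + gcd(25,0) + gcd(9,12) + gcd(5,24) = 1+4+25+3+1 = 34.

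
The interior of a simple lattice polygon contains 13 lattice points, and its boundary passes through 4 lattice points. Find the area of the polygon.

14

By Pick's theorem, A = I + B/2 − 1 = 13 + 4/2 − 1 = 14.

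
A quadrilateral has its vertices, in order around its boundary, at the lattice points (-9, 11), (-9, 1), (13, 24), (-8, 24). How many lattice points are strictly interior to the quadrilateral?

231

By the shoelace formula, twice the signed area is |((-9)·1 − (-9)·11) + ((-9)·24 − 13·1) + (13·24 − (-8)·24) + ((-8)·11 − (-9)·24)| = 493, so the area is 493/2.
The number of boundary lattice points is Σ gcd(|Δx|,|Δy|) = gcd(0,10) + gcd(22,23) + gcd(21,0) + gcd(1,13) = 10+1+21+1 = 33.
Pick's theorem gives I = A − B/2 + 1 = 493/2 − 33/2 + 1 = 231.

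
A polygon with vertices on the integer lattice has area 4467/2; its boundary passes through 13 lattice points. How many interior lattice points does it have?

2228

From Pick's theorem, I = A − B/2 + 1 = 4467/2 − 13/2 + 1 = 2228.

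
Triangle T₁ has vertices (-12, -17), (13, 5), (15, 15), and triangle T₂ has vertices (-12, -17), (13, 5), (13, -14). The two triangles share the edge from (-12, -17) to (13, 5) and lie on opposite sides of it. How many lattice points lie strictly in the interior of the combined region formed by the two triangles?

330

The union is the simple quadrilateral with vertices (-12, -17), (15, 15), (13, 5), (13, -14) in order.
The shoelace formula gives twice the area as |((-12)·15 − 15·(-17)) + (15·5 − 13·15) + (13·(-14) − 13·5) + (13·(-17) − (-12)·(-14))| = 681, so the area is 681/2.
The number of boundary lattice points is Σ gcd(|Δx|,|Δy|) = gcd(27,32) + gcd(2,10) + gcd(0,19) + gcd(25,3) = 1+2+19+1 = 23.
By Pick's theorem I = A − B/2 + 1 = 681/2 − 23/2 + 1 = 330.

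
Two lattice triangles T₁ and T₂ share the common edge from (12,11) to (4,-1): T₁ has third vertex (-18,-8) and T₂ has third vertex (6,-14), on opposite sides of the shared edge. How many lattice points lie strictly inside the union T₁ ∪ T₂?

The union is the simple quadrilateral with vertices (12,11), (-18,-8), (4,-1), (6,-14) in order.
By the shoelace formula, twice the signed area is |(12·(-8) − (-18)·11) + ((-18)·(-1) − 4·(-8)) + (4·(-14) − 6·(-1)) + (6·11 − 12·(-14))| = 336, so the area is 168.
Summing gcd(|Δx|,|Δy|) over the edges gives the boundary count: gcd(30,19) + gcd(22,7) + gcd(2,13) + gcd(6,25) = 1+1+1+1 = 4.
By Pick's theorem I = A − B/2 + 1 = 168 − 4/2 + 1 = 167.

167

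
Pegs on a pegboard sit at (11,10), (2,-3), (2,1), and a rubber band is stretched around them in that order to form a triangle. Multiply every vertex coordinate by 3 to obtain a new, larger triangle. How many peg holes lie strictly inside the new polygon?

By the shoelace formula, twice the signed area is |[11·(-3) − 2·10] + [2·1 − 2·(-3)] + [2·10 − 11·1]| = 36, so the area is 18.
Along each edge there are gcd(|Δx|,|Δy|)+1 lattice points, so counting each shared vertex once the boundary has gcd(9,13) + gcd(0,4) + gcd(9,9) = 1+4+9 = 14.
Scaling by 3 multiplies the area by 3² = 9 (so the new area is 162) and multiplies the boundary lattice-point count by 3, giving 42.
By Pick's theorem, the interior count of the dilated polygon is 162 − 42/2 + 1 = 142.

142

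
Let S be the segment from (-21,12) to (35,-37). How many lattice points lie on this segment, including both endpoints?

8

The number of lattice points on a segment between lattice points is gcd(|Δx|,|Δy|) + 1 = gcd(56,49) + 1 = 7 + 1 = 8.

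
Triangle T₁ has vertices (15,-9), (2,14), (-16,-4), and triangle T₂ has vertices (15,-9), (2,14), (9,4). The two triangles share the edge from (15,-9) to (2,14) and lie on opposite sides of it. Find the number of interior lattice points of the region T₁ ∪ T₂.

The union is the simple quadrilateral with vertices (15,-9), (-16,-4), (2,14), (9,4) in order.
By the shoelace formula, twice the signed area is |[15·(-4) − (-16)·(-9)] + [(-16)·14 − 2·(-4)] + [2·4 − 9·14] + [9·(-9) − 15·4]| = 679, so the area is 339.5.
Summing gcd(|Δx|,|Δy|) over the edges gives the boundary count: gcd(31,5) + gcd(18,18) + gcd(7,10) + gcd(6,13) = 1+18+1+1 = 21.
By Pick's theorem I = A − B/2 + 1 = 339.5 − 21/2 + 1 = 330.

330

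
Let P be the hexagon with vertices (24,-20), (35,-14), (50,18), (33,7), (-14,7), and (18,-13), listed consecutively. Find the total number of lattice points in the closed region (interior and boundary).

By the shoelace formula, twice the signed area is |(24·(-14) − 35·(-20)) + (35·18 − 50·(-14)) + (50·7 − 33·18) + (33·7 − (-14)·7) + ((-14)·(-13) − 18·7) + (18·(-20) − 24·(-13))| = 1787, so the area is 893.5.
Summing gcd(|Δx|,|Δy|) over the edges gives the boundary count: gcd(11,6) + gcd(15,32) + gcd(17,11) + gcd(47,0) + gcd(32,20) + gcd(6,7) = 1+1+1+47+4+1 = 55.
Pick's theorem gives I = A − B/2 + 1 = 893.5 − 55/2 + 1 = 867, so the closed region contains I + B = 867 + 55 = 922 lattice points.

922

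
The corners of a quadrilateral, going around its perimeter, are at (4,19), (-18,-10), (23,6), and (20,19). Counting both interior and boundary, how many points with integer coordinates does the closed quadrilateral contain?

The shoelace formula gives twice the area as |[4·(-10) − (-18)·19] + [(-18)·6 − 23·(-10)] + [23·19 − 20·6] + [20·19 − 4·19]| = 1045, so the area is 1045/2.
Along each edge there are gcd(|Δx|,|Δy|)+1 lattice points, so counting each shared vertex once the boundary has gcd(22,29) + gcd(41,16) + gcd(3,13) + gcd(16,0) = 1+1+1+16 = 19.
Pick's theorem gives I = A − B/2 + 1 = 1045/2 − 19/2 + 1 = 514, so the closed region contains I + B = 514 + 19 = 533 lattice points.

533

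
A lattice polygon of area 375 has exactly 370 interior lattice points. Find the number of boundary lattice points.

Pick's theorem gives A = I + B/2 − 1, so B = 2(A − I + 1) = 2(375 − 370 + 1) = 12.

12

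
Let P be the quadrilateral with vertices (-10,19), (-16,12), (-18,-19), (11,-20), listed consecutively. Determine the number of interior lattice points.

639

The shoelace formula gives twice the area as |((-10)·12 − (-16)·19) + ((-16)·(-19) − (-18)·12) + ((-18)·(-20) − 11·(-19)) + (11·19 − (-10)·(-20))| = 1282, so the area is 641.
The number of boundary lattice points is Σ gcd(|Δx|,|Δy|) = gcd(6,7) + gcd(2,31) + gcd(29,1) + gcd(21,39) = 1+1+1+3 = 6.
By Pick's theorem A = I + B/2 − 1, so I = 641 − 6/2 + 1 = 639.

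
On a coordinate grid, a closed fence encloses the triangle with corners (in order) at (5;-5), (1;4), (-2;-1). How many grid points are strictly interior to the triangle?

The shoelace formula gives twice the area as |[5·4 − 1·(-5)] + [1·(-1) − (-2)·4] + [(-2)·(-5) − 5·(-1)]| = 47, so the area is 47/2.
Along each edge there are gcd(|Δx|,|Δy|)+1 lattice points, so counting each shared vertex once the boundary has gcd(4,9) + gcd(3,5) + gcd(7,4) = 1+1+1 = 3.
Pick's theorem gives I = A − B/2 + 1 = 47/2 − 3/2 + 1 = 23.

23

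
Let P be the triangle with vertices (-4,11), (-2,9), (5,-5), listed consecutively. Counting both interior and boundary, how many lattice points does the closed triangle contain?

The shoelace formula gives twice the area as |[(-4)·9 − (-2)·11] + [(-2)·(-5) − 5·9] + [5·11 − (-4)·(-5)]| = 14, so the area is 7.
Summing gcd(|Δx|,|Δy|) over the edges gives the boundary count: gcd(2,2) + gcd(7,14) + gcd(9,16) = 2+7+1 = 10.
Pick's theorem gives I = A − B/2 + 1 = 7 − 10/2 + 1 = 3, so the closed region contains I + B = 3 + 10 = 13 lattice points.

13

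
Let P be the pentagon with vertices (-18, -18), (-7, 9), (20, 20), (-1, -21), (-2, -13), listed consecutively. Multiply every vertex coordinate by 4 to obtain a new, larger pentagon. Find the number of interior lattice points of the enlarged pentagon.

Using the shoelace formula, 2A = |[(-18)·9 − (-7)·(-18)] + [(-7)·20 − 20·9] + [20·(-21) − (-1)·20] + [(-1)·(-13) − (-2)·(-21)] + [(-2)·(-18) − (-18)·(-13)]| = 1235, so the area is 617.5.
The number of boundary lattice points is Σ gcd(|Δx|,|Δy|) = gcd(11,27) + gcd(27,11) + gcd(21,41) + gcd(1,8) + gcd(16,5) = 1+1+1+1+1 = 5.
Scaling by 4 multiplies the area by 4² = 16 (so the new area is 9880) and multiplies the boundary lattice-point count by 4, giving 20.
By Pick's theorem, the interior count of the dilated polygon is 9880 − 20/2 + 1 = 9871.

9871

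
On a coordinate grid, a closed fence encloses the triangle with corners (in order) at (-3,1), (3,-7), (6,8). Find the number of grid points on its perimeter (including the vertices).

The number of boundary lattice points is Σ gcd(|Δx|,|Δy|) = gcd(6,8) + gcd(3,15) + gcd(9,7) = 2+3+1 = 6.

6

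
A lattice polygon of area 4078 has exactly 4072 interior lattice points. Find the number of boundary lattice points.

14

Pick's theorem gives A = I + B/2 − 1, so B = 2(A − I + 1) = 2(4078 − 4072 + 1) = 14.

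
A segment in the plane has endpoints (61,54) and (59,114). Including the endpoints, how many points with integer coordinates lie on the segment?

3

The number of lattice points on a segment between lattice points is gcd(|Δx|,|Δy|) + 1 = gcd(2,60) + 1 = 2 + 1 = 3.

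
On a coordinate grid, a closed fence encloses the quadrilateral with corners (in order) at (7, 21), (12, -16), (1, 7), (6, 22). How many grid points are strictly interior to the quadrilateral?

153

By the shoelace formula, twice the signed area is |[7·(-16) − 12·21] + [12·7 − 1·(-16)] + [1·22 − 6·7] + [6·21 − 7·22]| = 312, so the area is 156.
Summing gcd(|Δx|,|Δy|) over the edges gives the boundary count: gcd(5,37) + gcd(11,23) + gcd(5,15) + gcd(1,1) = 1+1+5+1 = 8.
Pick's theorem gives I = A − B/2 + 1 = 156 − 8/2 + 1 = 153.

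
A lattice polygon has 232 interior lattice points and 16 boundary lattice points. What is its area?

239

Pick's theorem states A = I + B/2 − 1, so A = 232 + 16/2 − 1 = 239.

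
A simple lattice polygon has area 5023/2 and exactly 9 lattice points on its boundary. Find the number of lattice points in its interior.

From Pick's theorem, I = A − B/2 + 1 = 5023/2 − 9/2 + 1 = 2508.

2508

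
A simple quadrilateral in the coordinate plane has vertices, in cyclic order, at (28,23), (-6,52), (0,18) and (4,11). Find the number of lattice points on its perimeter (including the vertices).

16

Along each edge there are gcd(|Δx|,|Δy|)+1 lattice points, so counting each shared vertex once the boundary has gcd(34,29) + gcd(6,34) + gcd(4,7) + gcd(24,12) = 1+2+1+12 = 16.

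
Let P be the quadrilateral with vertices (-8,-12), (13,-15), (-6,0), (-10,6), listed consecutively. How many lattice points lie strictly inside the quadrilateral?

The shoelace formula gives twice the area as |((-8)·(-15) − 13·(-12)) + (13·0 − (-6)·(-15)) + ((-6)·6 − (-10)·0) + ((-10)·(-12) − (-8)·6)| = 318, so the area is 159.
Summing gcd(|Δx|,|Δy|) over the edges gives the boundary count: gcd(21,3) + gcd(19,15) + gcd(4,6) + gcd(2,18) = 3+1+2+2 = 8.
Pick's theorem gives I = A − B/2 + 1 = 159 − 8/2 + 1 = 156.

156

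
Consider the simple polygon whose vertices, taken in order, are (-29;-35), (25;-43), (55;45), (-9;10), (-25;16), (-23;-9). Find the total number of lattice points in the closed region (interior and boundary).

3911

Using the shoelace formula, 2A = |((-29)·(-43) − 25·(-35)) + (25·45 − 55·(-43)) + (55·10 − (-9)·45) + ((-9)·16 − (-25)·10) + ((-25)·(-9) − (-23)·16) + ((-23)·(-35) − (-29)·(-9))| = 7810, so the area is 3905.
Along each edge there are gcd(|Δx|,|Δy|)+1 lattice points, so counting each shared vertex once the boundary has gcd(54,8) + gcd(30,88) + gcd(64,35) + gcd(16,6) + gcd(2,25) + gcd(6,26) = 2+2+1+2+1+2 = 10.
Pick's theorem gives I = A − B/2 + 1 = 3905 − 10/2 + 1 = 3901, so the closed region contains I + B = 3901 + 10 = 3911 lattice points.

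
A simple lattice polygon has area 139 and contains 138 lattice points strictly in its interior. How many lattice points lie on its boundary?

Pick's theorem gives A = I + B/2 − 1, so B = 2(A − I + 1) = 2(139 − 138 + 1) = 4.

4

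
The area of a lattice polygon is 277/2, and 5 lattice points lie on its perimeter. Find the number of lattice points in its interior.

137

Pick's theorem A = I + B/2 − 1 rearranges to I = A − B/2 + 1 = 277/2 − 5/2 + 1 = 137.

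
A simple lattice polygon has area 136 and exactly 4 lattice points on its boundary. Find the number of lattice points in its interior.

From Pick's theorem, I = A − B/2 + 1 = 136 − 4/2 + 1 = 135.

135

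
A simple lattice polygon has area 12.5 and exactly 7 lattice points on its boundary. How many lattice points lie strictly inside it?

10

From Pick's theorem, I = A − B/2 + 1 = 12.5 − 7/2 + 1 = 10.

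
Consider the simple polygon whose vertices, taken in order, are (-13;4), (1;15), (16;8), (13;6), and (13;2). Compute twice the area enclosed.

Using the shoelace formula, 2A = |[(-13)·15 − 1·4] + [1·8 − 16·15] + [16·6 − 13·8] + [13·2 − 13·6] + [13·4 − (-13)·2]| = 413, so the area is 413/2.

413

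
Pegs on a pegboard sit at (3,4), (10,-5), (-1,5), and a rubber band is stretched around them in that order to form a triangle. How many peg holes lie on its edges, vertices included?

Along each edge there are gcd(|Δx|,|Δy|)+1 lattice points, so counting each shared vertex once the boundary has gcd(7,9) + gcd(11,10) + gcd(4,1) = 1+1+1 = 3.

3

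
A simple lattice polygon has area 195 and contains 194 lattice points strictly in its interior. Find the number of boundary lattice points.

4

Pick's theorem gives A = I + B/2 − 1, so B = 2(A − I + 1) = 2(195 − 194 + 1) = 4.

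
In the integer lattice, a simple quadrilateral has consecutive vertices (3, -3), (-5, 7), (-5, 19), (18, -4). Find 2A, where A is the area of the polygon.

Using the shoelace formula, 2A = |[3·7 − (-5)·(-3)] + [(-5)·19 − (-5)·7] + [(-5)·(-4) − 18·19] + [18·(-3) − 3·(-4)]| = 418, so the area is 209.

418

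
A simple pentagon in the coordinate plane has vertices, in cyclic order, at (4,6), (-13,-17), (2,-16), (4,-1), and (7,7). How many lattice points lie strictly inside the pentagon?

By the shoelace formula, twice the signed area is |[4·(-17) − (-13)·6] + [(-13)·(-16) − 2·(-17)] + [2·(-1) − 4·(-16)] + [4·7 − 7·(-1)] + [7·6 − 4·7]| = 363, so the area is 181.5.
The number of boundary lattice points is Σ gcd(|Δx|,|Δy|) = gcd(17,23) + gcd(15,1) + gcd(2,15) + gcd(3,8) + gcd(3,1) = 1+1+1+1+1 = 5.
By Pick's theorem A = I + B/2 − 1, so I = 181.5 − 5/2 + 1 = 180.

180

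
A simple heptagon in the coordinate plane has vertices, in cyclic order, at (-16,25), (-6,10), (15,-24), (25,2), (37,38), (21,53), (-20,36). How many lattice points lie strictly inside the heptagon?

2262

Using the shoelace formula, 2A = |[(-16)·10 − (-6)·25] + [(-6)·(-24) − 15·10] + [15·2 − 25·(-24)] + [25·38 − 37·2] + [37·53 − 21·38] + [21·36 − (-20)·53] + [(-20)·25 − (-16)·36]| = 4545, so the area is 4545/2.
The number of boundary lattice points is Σ gcd(|Δx|,|Δy|) = gcd(10,15) + gcd(21,34) + gcd(10,26) + gcd(12,36) + gcd(16,15) + gcd(41,17) + gcd(4,11) = 5+1+2+12+1+1+1 = 23.
By Pick's theorem A = I + B/2 − 1, so I = 4545/2 − 23/2 + 1 = 2262.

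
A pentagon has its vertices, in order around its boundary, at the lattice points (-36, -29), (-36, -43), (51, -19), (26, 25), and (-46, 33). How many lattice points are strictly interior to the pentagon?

The shoelace formula gives twice the area as |[(-36)·(-43) − (-36)·(-29)] + [(-36)·(-19) − 51·(-43)] + [51·25 − 26·(-19)] + [26·33 − (-46)·25] + [(-46)·(-29) − (-36)·33]| = 9680, so the area is 4840.
The number of boundary lattice points is Σ gcd(|Δx|,|Δy|) = gcd(0,14) + gcd(87,24) + gcd(25,44) + gcd(72,8) + gcd(10,62) = 14+3+1+8+2 = 28.
Pick's theorem gives I = A − B/2 + 1 = 4840 − 28/2 + 1 = 4827.

4827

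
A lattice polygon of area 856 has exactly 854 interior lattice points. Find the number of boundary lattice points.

Pick's theorem gives A = I + B/2 − 1, so B = 2(A − I + 1) = 2(856 − 854 + 1) = 6.

6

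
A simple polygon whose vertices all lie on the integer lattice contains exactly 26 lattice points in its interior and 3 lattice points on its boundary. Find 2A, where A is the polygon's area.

53

Pick's theorem states A = I + B/2 − 1, so A = 26 + 3/2 − 1 = 53/2.
Hence 2A = 53.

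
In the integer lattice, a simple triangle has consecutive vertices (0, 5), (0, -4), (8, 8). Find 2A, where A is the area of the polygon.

The shoelace formula gives twice the area as |(0·(-4) − 0·5) + (0·8 − 8·(-4)) + (8·5 − 0·8)| = 72, so the area is 36.

72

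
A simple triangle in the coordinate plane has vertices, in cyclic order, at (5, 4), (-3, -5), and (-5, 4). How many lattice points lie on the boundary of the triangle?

Along each edge there are gcd(|Δx|,|Δy|)+1 lattice points, so counting each shared vertex once the boundary has gcd(8,9) + gcd(2,9) + gcd(10,0) = 1+1+10 = 12.

12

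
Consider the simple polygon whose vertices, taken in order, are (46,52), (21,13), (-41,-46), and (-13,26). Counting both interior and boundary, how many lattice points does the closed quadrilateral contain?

By the shoelace formula, twice the signed area is |[46·13 − 21·52] + [21·(-46) − (-41)·13] + [(-41)·26 − (-13)·(-46)] + [(-13)·52 − 46·26]| = 4463, so the area is 2231.5.
The number of boundary lattice points is Σ gcd(|Δx|,|Δy|) = gcd(25,39) + gcd(62,59) + gcd(28,72) + gcd(59,26) = 1+1+4+1 = 7.
Pick's theorem gives I = A − B/2 + 1 = 2231.5 − 7/2 + 1 = 2229, so the closed region contains I + B = 2229 + 7 = 2236 lattice points.

2236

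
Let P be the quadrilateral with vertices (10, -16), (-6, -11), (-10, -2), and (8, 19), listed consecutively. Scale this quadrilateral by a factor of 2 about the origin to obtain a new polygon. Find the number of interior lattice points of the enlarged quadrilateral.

1587

Using the shoelace formula, 2A = |[10·(-11) − (-6)·(-16)] + [(-6)·(-2) − (-10)·(-11)] + [(-10)·19 − 8·(-2)] + [8·(-16) − 10·19]| = 796, so the area is 398.
The number of boundary lattice points is Σ gcd(|Δx|,|Δy|) = gcd(16,5) + gcd(4,9) + gcd(18,21) + gcd(2,35) = 1+1+3+1 = 6.
Scaling by 2 multiplies the area by 2² = 4 (so the new area is 1592) and multiplies the boundary lattice-point count by 2, giving 12.
By Pick's theorem, the interior count of the dilated polygon is 1592 − 12/2 + 1 = 1587.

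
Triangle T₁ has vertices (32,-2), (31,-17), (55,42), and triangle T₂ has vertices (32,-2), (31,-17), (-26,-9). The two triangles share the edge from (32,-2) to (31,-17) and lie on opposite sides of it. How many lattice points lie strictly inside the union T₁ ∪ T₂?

The union is the simple quadrilateral with vertices (32,-2), (55,42), (31,-17), (-26,-9) in order.
By the shoelace formula, twice the signed area is |[32·42 − 55·(-2)] + [55·(-17) − 31·42] + [31·(-9) − (-26)·(-17)] + [(-26)·(-2) − 32·(-9)]| = 1164, so the area is 582.
Summing gcd(|Δx|,|Δy|) over the edges gives the boundary count: gcd(23,44) + gcd(24,59) + gcd(57,8) + gcd(58,7) = 1+1+1+1 = 4.
By Pick's theorem I = A − B/2 + 1 = 582 − 4/2 + 1 = 581.

581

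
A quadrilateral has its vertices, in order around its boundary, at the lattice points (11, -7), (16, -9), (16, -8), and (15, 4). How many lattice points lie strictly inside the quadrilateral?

31

The shoelace formula gives twice the area as |[11·(-9) − 16·(-7)] + [16·(-8) − 16·(-9)] + [16·4 − 15·(-8)] + [15·(-7) − 11·4]| = 64, so the area is 32.
The number of boundary lattice points is Σ gcd(|Δx|,|Δy|) = gcd(5,2) + gcd(0,1) + gcd(1,12) + gcd(4,11) = 1+1+1+1 = 4.
Pick's theorem gives I = A − B/2 + 1 = 32 − 4/2 + 1 = 31.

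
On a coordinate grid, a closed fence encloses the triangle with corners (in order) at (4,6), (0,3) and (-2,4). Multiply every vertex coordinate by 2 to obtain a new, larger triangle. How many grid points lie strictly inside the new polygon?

17

By the shoelace formula, twice the signed area is |[4·3 − 0·6] + [0·4 − (-2)·3] + [(-2)·6 − 4·4]| = 10, so the area is 5.
Summing gcd(|Δx|,|Δy|) over the edges gives the boundary count: gcd(4,3) + gcd(2,1) + gcd(6,2) = 1+1+2 = 4.
Scaling by 2 multiplies the area by 2² = 4 (so the new area is 20) and multiplies the boundary lattice-point count by 2, giving 8.
By Pick's theorem, the interior count of the dilated polygon is 20 − 8/2 + 1 = 17.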